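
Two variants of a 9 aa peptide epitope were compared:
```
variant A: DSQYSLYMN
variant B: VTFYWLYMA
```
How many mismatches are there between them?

5

The sequences differ at residues 1, 2, 3, 5, 9 (1-based) — 5 in total.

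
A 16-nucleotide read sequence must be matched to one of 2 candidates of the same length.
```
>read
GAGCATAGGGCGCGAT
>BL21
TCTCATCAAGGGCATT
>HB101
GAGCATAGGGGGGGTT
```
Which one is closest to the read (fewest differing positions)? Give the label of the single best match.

HB101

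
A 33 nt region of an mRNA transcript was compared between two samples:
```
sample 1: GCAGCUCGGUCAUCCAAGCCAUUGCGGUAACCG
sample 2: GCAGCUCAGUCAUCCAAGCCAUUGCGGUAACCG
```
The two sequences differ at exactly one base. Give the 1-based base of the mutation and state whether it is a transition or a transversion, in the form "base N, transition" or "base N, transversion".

base 8, transition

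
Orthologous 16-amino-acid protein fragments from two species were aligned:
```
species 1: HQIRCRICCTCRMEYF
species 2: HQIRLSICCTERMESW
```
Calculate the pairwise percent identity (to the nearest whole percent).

5 positions differ (5, 6, 11, 15, 16), so 11 of 16 match: 11/16 = 68.75%.

69%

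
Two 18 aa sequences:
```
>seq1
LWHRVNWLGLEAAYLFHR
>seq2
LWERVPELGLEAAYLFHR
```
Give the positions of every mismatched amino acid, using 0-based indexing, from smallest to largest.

Scanning 0-based: 2: H/E; 5: N/P; 6: W/E.

2, 5, 6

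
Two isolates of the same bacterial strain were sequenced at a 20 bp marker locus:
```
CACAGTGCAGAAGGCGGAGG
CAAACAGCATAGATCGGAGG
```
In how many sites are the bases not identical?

7

The sequences differ at sites 3, 5, 6, 10, 12, 13, 14 (1-based) — 7 in total.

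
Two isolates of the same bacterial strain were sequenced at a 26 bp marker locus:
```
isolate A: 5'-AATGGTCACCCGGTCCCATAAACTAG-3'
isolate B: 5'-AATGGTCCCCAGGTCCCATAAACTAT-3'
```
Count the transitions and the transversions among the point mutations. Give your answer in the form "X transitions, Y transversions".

Mismatches (1-based):
position 8: A→C (purine→pyrimidine, transversion)
position 11: C→A (pyrimidine→purine, transversion)
position 26: G→T (purine→pyrimidine, transversion)

0 transitions, 3 transversions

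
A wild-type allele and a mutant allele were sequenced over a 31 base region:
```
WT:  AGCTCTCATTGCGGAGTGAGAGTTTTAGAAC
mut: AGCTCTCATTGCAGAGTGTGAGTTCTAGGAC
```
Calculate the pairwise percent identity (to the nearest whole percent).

4 positions differ (13, 19, 25, 29), so 27 of 31 match: 27/31 = 87.1%.

87%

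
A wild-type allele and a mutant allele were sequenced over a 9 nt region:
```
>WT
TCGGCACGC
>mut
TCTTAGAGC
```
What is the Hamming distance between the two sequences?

5

Comparing position by position, 5 positions differ: 3 (G/T), 4 (G/T), 5 (C/A), 6 (A/G), 7 (C/A).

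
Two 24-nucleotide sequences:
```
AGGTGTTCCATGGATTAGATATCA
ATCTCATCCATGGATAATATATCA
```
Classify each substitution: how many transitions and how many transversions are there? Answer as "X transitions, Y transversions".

0 transitions, 6 transversions

Mismatches (1-based):
site 2: G→T (purine→pyrimidine, transversion)
site 3: G→C (purine→pyrimidine, transversion)
site 5: G→C (purine→pyrimidine, transversion)
site 6: T→A (pyrimidine→purine, transversion)
site 16: T→A (pyrimidine→purine, transversion)
site 18: G→T (purine→pyrimidine, transversion)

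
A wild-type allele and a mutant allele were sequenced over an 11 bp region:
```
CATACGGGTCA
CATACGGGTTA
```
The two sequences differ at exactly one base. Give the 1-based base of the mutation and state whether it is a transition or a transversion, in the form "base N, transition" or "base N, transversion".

base 10, transition

Base 10 changes C→T. C is a pyrimidine and T is a pyrimidine, so this is a transition.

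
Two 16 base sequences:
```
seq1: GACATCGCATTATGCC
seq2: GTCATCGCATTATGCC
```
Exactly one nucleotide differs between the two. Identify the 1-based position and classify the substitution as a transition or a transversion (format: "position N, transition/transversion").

The sequences differ only at position 2: A→T (purine→pyrimidine), a transversion.

position 2, transversion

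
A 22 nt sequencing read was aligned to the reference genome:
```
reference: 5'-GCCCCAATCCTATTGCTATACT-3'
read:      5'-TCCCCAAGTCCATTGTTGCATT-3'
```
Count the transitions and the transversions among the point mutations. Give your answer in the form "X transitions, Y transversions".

6 transitions, 2 transversions

Transitions (purine↔purine or pyrimidine↔pyrimidine): 9 C→T, 11 T→C, 16 C→T, 18 A→G, 19 T→C, 21 C→T.
Transversions (purine↔pyrimidine): 1 G→T, 8 T→G.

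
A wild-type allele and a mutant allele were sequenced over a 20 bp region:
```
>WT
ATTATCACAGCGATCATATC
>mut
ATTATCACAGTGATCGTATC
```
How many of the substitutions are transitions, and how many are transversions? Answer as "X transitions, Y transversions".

2 transitions, 0 transversions

Mismatches (1-based):
site 11: C→T (pyrimidine→pyrimidine, transition)
site 16: A→G (purine→purine, transition)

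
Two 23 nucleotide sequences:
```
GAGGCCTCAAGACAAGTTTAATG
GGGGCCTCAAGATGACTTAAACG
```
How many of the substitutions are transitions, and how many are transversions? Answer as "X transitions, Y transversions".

Transitions (purine↔purine or pyrimidine↔pyrimidine): 2 A→G, 13 C→T, 14 A→G, 22 T→C.
Transversions (purine↔pyrimidine): 16 G→C, 19 T→A.

4 transitions, 2 transversions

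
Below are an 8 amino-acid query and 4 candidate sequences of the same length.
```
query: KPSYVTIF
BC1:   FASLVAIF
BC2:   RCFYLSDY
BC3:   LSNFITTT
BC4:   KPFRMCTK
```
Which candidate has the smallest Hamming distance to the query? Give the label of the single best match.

BC1

Hamming distances to query — BC1: 4; BC2: 7; BC3: 7; BC4: 6.
Smallest is BC1 with 4 mismatches.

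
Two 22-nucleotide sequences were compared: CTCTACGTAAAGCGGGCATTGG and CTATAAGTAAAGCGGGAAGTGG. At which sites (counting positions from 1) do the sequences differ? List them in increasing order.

3, 6, 17, 19

Differences at site 3 (C→A), site 6 (C→A), site 17 (C→A), site 19 (T→G).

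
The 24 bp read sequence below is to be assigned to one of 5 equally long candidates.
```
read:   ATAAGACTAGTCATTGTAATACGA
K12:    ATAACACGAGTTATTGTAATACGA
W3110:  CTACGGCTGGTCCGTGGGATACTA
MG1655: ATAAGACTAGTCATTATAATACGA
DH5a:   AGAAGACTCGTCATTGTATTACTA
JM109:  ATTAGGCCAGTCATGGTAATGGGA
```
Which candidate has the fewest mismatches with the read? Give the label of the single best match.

K12 differs at 3 sites; W3110 differs at 9 sites; MG1655 differs at 1 site; DH5a differs at 4 sites; JM109 differs at 6 sites. The closest is MG1655.

MG1655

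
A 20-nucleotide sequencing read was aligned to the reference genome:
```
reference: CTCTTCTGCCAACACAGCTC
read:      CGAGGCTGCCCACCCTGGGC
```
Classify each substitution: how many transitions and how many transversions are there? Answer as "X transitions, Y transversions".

0 transitions, 9 transversions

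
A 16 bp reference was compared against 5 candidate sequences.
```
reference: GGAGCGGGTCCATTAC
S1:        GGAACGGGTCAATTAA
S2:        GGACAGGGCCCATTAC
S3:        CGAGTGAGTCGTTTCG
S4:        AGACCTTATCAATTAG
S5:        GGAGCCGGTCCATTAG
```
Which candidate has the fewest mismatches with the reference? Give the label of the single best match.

S1 differs at 3 sites; S2 differs at 3 sites; S3 differs at 7 sites; S4 differs at 7 sites; S5 differs at 2 sites. The closest is S5.

S5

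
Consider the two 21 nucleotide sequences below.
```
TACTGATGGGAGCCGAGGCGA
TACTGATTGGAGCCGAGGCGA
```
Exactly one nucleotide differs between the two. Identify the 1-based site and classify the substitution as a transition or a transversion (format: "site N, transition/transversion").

site 8, transversion

Site 8 changes G→T. G is a purine and T is a pyrimidine, so this is a transversion.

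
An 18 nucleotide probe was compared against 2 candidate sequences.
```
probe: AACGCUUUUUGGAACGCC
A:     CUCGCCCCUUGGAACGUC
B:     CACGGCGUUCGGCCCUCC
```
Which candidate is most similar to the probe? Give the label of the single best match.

A differs at 6 bases; B differs at 8 bases. The closest is A.

A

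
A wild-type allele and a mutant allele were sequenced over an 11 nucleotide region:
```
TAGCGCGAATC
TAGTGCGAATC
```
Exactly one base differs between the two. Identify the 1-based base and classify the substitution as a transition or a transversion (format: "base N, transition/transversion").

base 4, transition

Base 4 changes C→T. C is a pyrimidine and T is a pyrimidine, so this is a transition.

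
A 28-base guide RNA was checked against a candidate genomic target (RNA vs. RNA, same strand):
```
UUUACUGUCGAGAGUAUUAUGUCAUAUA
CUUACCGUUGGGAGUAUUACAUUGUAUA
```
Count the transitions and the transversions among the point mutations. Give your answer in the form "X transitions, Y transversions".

Mismatches (1-based):
site 1: U→C (pyrimidine→pyrimidine, transition)
site 6: U→C (pyrimidine→pyrimidine, transition)
site 9: C→U (pyrimidine→pyrimidine, transition)
site 11: A→G (purine→purine, transition)
site 20: U→C (pyrimidine→pyrimidine, transition)
site 21: G→A (purine→purine, transition)
site 23: C→U (pyrimidine→pyrimidine, transition)
site 24: A→G (purine→purine, transition)

8 transitions, 0 transversions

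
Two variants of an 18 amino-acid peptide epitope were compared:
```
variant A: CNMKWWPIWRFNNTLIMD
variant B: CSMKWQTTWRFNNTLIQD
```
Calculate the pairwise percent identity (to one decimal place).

Mismatches at positions 2, 6, 7, 8, 17 (1-based): 5 of 18.
Identical positions: 13/18 = 72.22% → 72.2%.

72.2%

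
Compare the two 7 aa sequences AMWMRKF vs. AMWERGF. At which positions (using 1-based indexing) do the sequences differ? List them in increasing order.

Scanning 1-based: 4: M/E; 6: K/G.

4, 6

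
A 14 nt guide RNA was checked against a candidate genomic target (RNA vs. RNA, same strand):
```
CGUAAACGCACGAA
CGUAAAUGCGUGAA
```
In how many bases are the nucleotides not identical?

Comparing position by position, 3 bases differ: 7 (C/U), 10 (A/G), 11 (C/U).

3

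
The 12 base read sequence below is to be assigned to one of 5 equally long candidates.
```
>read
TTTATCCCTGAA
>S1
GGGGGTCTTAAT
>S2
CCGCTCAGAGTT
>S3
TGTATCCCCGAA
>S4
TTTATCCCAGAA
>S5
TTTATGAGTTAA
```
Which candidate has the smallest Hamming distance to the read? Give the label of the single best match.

S1 differs at 9 bases; S2 differs at 9 bases; S3 differs at 2 bases; S4 differs at 1 base; S5 differs at 4 bases. The closest is S4.

S4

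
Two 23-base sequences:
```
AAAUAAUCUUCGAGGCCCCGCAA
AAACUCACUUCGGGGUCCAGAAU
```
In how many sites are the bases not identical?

9

Comparing position by position, 9 sites differ: 4 (U/C), 5 (A/U), 6 (A/C), 7 (U/A), 13 (A/G), 16 (C/U), 19 (C/A), 21 (C/A), 23 (A/U).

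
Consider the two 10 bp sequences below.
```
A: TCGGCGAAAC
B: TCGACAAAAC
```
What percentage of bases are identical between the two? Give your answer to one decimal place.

80.0%

2 positions differ (4, 6), so 8 of 10 match: 8/10 = 80%.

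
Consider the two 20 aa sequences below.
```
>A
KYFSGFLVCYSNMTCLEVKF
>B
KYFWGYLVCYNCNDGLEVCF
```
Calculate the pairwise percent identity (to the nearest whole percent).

60%

Mismatches at positions 4, 6, 11, 12, 13, 14, 15, 19 (1-based): 8 of 20.
Identical positions: 12/20 = 60% → 60%.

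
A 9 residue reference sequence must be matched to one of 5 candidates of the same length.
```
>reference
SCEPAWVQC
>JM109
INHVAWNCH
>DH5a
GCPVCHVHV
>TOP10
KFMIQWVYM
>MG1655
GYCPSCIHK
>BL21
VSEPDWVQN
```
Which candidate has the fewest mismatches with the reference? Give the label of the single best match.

BL21

JM109 differs at 7 residues; DH5a differs at 7 residues; TOP10 differs at 7 residues; MG1655 differs at 8 residues; BL21 differs at 4 residues. The closest is BL21.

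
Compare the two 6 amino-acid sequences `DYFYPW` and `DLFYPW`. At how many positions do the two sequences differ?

1

Mismatches (1-based): position 2: Y→L.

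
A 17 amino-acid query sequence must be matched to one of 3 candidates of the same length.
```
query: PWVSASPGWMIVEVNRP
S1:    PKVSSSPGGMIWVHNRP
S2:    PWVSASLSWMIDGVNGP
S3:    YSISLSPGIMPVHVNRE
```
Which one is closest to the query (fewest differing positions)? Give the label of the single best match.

S2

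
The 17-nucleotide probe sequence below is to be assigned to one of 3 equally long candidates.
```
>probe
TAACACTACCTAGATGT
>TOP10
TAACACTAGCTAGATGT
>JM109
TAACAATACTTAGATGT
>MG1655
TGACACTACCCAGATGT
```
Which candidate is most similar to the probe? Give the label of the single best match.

TOP10 differs at 1 site; JM109 differs at 2 sites; MG1655 differs at 2 sites. The closest is TOP10.

TOP10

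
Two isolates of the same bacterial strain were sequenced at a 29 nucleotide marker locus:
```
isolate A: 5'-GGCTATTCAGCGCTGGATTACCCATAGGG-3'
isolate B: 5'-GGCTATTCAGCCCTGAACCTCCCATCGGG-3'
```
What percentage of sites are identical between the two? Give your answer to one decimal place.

79.3%

Mismatches at positions 12, 16, 18, 19, 20, 26 (1-based): 6 of 29.
Identical positions: 23/29 = 79.31% → 79.3%.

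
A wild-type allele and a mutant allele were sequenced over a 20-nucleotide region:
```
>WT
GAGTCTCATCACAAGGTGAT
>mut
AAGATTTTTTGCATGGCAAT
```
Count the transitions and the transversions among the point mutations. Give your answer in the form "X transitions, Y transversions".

7 transitions, 3 transversions

Mismatches (1-based):
base 1: G→A (purine→purine, transition)
base 4: T→A (pyrimidine→purine, transversion)
base 5: C→T (pyrimidine→pyrimidine, transition)
base 7: C→T (pyrimidine→pyrimidine, transition)
base 8: A→T (purine→pyrimidine, transversion)
base 10: C→T (pyrimidine→pyrimidine, transition)
base 11: A→G (purine→purine, transition)
base 14: A→T (purine→pyrimidine, transversion)
base 17: T→C (pyrimidine→pyrimidine, transition)
base 18: G→A (purine→purine, transition)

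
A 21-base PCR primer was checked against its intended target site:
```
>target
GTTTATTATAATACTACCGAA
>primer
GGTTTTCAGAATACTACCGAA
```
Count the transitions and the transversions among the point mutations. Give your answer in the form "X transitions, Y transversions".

1 transition, 3 transversions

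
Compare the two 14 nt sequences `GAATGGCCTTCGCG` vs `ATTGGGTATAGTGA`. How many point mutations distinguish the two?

The sequences differ at bases 1, 2, 3, 4, 7, 8, 10, 11, 12, 13, 14 (1-based) — 11 in total.

11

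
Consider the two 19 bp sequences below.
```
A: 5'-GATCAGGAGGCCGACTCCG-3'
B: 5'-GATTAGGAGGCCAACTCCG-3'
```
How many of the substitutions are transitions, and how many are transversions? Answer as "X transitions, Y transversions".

Transitions (purine↔purine or pyrimidine↔pyrimidine): 4 C→T, 13 G→A.
Transversions (purine↔pyrimidine): none.

2 transitions, 0 transversions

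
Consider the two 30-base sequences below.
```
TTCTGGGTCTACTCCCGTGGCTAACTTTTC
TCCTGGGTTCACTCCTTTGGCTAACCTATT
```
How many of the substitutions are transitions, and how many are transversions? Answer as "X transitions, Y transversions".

6 transitions, 2 transversions

Transitions (purine↔purine or pyrimidine↔pyrimidine): 2 T→C, 9 C→T, 10 T→C, 16 C→T, 26 T→C, 30 C→T.
Transversions (purine↔pyrimidine): 17 G→T, 28 T→A.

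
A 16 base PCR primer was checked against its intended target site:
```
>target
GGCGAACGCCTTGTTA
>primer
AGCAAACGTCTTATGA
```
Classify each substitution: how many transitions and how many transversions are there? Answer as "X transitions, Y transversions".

Mismatches (1-based):
site 1: G→A (purine→purine, transition)
site 4: G→A (purine→purine, transition)
site 9: C→T (pyrimidine→pyrimidine, transition)
site 13: G→A (purine→purine, transition)
site 15: T→G (pyrimidine→purine, transversion)

4 transitions, 1 transversion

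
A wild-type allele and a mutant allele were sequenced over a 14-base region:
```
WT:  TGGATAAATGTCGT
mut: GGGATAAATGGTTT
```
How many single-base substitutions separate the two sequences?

Comparing position by position, 4 positions differ: 1 (T/G), 11 (T/G), 12 (C/T), 13 (G/T).

4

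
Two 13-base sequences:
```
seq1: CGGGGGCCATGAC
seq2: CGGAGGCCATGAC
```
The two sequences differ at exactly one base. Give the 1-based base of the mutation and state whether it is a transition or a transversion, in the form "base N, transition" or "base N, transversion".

base 4, transition

Base 4 changes G→A. G is a purine and A is a purine, so this is a transition.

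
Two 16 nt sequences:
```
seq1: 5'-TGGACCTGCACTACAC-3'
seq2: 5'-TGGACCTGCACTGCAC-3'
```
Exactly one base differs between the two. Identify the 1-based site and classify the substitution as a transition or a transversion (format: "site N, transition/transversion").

site 13, transition

Site 13 changes A→G. A is a purine and G is a purine, so this is a transition.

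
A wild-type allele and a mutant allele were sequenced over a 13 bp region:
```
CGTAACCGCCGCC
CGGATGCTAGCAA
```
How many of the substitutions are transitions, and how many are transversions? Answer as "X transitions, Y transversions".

Transitions (purine↔purine or pyrimidine↔pyrimidine): none.
Transversions (purine↔pyrimidine): 3 T→G, 5 A→T, 6 C→G, 8 G→T, 9 C→A, 10 C→G, 11 G→C, 12 C→A, 13 C→A.

0 transitions, 9 transversions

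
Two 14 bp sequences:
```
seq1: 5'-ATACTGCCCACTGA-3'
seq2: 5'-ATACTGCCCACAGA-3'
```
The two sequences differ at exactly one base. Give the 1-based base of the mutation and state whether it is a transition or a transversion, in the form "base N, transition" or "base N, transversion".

base 12, transversion

Base 12 changes T→A. T is a pyrimidine and A is a purine, so this is a transversion.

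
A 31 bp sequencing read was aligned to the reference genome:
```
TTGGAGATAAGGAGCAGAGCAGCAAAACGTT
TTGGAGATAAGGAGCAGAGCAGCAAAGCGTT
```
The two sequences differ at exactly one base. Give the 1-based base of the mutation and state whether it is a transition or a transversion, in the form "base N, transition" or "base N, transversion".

The sequences differ only at base 27: A→G (purine→purine), a transition.

base 27, transition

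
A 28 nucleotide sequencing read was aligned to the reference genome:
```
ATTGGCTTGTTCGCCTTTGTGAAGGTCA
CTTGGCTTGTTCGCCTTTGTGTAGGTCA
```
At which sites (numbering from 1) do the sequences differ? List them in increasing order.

1, 22

Scanning 1-based: 1: A/C; 22: A/T.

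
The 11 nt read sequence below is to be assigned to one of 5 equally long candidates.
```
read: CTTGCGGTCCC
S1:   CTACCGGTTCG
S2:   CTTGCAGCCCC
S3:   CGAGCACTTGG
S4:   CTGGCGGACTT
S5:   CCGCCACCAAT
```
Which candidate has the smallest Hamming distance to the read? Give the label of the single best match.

S2

Hamming distances to read — S1: 4; S2: 2; S3: 7; S4: 4; S5: 9.
Smallest is S2 with 2 mismatches.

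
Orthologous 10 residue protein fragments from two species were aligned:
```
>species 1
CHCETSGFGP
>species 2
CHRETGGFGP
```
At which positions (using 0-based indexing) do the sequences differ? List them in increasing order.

2, 5

Differences at position 2 (C→R), position 5 (S→G).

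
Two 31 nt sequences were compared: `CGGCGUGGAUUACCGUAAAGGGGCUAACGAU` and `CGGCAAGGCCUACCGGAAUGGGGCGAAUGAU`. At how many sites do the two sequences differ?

8

The sequences differ at sites 5, 6, 9, 10, 16, 19, 25, 28 (1-based) — 8 in total.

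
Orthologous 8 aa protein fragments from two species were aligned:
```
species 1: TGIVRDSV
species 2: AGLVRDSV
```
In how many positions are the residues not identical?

2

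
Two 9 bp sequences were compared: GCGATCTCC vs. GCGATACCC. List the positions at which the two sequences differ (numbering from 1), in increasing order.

6, 7

Scanning 1-based: 6: C/A; 7: T/C.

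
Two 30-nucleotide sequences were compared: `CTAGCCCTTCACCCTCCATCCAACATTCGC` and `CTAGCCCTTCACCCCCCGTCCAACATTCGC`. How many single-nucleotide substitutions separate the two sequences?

2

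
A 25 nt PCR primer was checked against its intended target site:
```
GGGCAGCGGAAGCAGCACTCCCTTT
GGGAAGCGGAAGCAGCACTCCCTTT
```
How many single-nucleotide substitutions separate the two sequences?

1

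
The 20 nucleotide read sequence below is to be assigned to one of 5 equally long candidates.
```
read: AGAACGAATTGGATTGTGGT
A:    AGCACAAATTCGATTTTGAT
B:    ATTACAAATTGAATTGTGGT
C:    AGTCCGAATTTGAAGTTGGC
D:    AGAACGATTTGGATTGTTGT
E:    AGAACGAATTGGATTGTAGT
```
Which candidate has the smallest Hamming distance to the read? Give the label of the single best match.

Hamming distances to read — A: 5; B: 4; C: 7; D: 2; E: 1.
Smallest is E with 1 mismatch.

E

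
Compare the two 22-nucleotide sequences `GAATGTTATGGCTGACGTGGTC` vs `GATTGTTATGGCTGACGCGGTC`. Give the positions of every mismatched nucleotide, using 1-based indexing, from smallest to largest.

Differences at position 3 (A→T), position 18 (T→C).

3, 18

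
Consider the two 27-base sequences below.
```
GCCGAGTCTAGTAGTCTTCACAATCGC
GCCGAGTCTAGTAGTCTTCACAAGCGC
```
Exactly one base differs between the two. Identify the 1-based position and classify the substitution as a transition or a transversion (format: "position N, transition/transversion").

position 24, transversion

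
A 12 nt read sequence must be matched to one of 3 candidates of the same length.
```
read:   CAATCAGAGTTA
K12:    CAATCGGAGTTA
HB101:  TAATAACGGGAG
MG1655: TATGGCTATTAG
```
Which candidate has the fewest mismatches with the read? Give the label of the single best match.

K12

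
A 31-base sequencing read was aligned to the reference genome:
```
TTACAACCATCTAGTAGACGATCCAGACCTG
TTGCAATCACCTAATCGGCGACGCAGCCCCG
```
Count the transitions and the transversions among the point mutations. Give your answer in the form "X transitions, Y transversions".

Transitions (purine↔purine or pyrimidine↔pyrimidine): 3 A→G, 7 C→T, 10 T→C, 14 G→A, 18 A→G, 22 T→C, 30 T→C.
Transversions (purine↔pyrimidine): 16 A→C, 23 C→G, 27 A→C.

7 transitions, 3 transversions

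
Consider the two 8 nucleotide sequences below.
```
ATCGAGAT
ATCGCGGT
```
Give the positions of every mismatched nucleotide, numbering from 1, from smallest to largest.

Scanning 1-based: 5: A/C; 7: A/G.

5, 7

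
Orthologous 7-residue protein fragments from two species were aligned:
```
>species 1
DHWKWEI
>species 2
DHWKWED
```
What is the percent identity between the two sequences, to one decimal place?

85.7%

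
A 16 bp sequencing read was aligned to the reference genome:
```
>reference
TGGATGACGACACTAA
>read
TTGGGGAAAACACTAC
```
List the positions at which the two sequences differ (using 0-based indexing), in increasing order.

1, 3, 4, 7, 8, 15

Scanning 0-based: 1: G/T; 3: A/G; 4: T/G; 7: C/A; 8: G/A; 15: A/C.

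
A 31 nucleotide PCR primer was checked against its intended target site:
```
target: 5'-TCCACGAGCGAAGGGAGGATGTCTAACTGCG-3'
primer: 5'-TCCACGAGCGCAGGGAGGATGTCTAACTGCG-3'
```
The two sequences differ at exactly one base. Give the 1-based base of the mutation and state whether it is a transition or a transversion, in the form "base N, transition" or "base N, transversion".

base 11, transversion

Base 11 changes A→C. A is a purine and C is a pyrimidine, so this is a transversion.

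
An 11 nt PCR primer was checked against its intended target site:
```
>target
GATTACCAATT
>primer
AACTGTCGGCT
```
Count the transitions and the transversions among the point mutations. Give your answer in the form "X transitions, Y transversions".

Mismatches (1-based):
site 1: G→A (purine→purine, transition)
site 3: T→C (pyrimidine→pyrimidine, transition)
site 5: A→G (purine→purine, transition)
site 6: C→T (pyrimidine→pyrimidine, transition)
site 8: A→G (purine→purine, transition)
site 9: A→G (purine→purine, transition)
site 10: T→C (pyrimidine→pyrimidine, transition)

7 transitions, 0 transversions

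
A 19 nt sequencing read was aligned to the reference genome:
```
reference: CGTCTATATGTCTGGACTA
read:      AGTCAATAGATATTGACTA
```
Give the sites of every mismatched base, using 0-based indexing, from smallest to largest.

0, 4, 8, 9, 11, 13

Scanning 0-based: 0: C/A; 4: T/A; 8: T/G; 9: G/A; 11: C/A; 13: G/T.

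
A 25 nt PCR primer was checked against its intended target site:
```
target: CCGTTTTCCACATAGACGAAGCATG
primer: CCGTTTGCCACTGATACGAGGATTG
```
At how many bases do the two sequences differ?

Comparing position by position, 7 bases differ: 7 (T/G), 12 (A/T), 13 (T/G), 15 (G/T), 20 (A/G), 22 (C/A), 23 (A/T).

7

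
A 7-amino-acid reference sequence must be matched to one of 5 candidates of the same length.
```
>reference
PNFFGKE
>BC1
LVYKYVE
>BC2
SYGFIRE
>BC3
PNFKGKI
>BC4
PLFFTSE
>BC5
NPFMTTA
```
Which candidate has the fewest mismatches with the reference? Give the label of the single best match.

Hamming distances to reference — BC1: 6; BC2: 5; BC3: 2; BC4: 3; BC5: 6.
Smallest is BC3 with 2 mismatches.

BC3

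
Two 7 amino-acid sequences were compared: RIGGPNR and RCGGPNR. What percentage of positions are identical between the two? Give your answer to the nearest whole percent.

86%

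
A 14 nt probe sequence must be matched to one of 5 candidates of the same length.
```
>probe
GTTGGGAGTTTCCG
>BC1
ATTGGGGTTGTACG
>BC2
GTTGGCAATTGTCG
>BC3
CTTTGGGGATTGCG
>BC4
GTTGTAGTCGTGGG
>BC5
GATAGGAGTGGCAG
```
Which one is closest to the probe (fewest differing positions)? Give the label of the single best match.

BC2

BC1 differs at 5 positions; BC2 differs at 4 positions; BC3 differs at 5 positions; BC4 differs at 8 positions; BC5 differs at 5 positions. The closest is BC2.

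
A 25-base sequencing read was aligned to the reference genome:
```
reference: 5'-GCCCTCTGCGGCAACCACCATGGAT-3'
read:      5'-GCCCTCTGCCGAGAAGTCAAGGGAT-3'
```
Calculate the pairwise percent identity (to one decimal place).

8 positions differ (10, 12, 13, 15, 16, 17, 19, 21), so 17 of 25 match: 17/25 = 68%.

68.0%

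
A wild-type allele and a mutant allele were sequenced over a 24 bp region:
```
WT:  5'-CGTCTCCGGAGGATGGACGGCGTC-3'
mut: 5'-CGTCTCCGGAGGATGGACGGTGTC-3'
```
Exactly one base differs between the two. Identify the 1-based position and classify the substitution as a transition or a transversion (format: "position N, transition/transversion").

The sequences differ only at position 21: C→T (pyrimidine→pyrimidine), a transition.

position 21, transition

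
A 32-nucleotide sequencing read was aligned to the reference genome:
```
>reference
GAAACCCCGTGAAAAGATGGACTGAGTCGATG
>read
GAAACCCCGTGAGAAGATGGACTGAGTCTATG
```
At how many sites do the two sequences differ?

2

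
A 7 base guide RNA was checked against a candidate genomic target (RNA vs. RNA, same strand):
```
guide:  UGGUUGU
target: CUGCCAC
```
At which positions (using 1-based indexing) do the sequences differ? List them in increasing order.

Differences at position 1 (U→C), position 2 (G→U), position 4 (U→C), position 5 (U→C), position 6 (G→A), position 7 (U→C).

1, 2, 4, 5, 6, 7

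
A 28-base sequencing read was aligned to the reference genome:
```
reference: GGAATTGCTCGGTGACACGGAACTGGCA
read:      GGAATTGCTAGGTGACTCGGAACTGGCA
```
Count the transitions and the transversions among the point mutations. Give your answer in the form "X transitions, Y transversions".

0 transitions, 2 transversions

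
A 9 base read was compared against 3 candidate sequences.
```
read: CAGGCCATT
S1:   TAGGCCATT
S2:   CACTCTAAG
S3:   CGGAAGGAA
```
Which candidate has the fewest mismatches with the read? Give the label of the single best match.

S1

Hamming distances to read — S1: 1; S2: 5; S3: 7.
Smallest is S1 with 1 mismatch.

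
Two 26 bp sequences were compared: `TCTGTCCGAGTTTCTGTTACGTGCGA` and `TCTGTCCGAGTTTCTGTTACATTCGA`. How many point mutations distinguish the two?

Mismatches (1-based): position 21: G→A; position 23: G→T.

2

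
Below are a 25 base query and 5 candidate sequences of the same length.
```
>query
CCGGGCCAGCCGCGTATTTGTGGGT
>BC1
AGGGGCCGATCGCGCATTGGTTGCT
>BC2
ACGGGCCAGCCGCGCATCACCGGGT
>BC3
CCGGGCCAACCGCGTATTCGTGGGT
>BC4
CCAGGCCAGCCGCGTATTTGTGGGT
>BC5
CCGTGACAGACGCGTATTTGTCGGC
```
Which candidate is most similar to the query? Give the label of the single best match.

BC1 differs at 9 positions; BC2 differs at 6 positions; BC3 differs at 2 positions; BC4 differs at 1 position; BC5 differs at 5 positions. The closest is BC4.

BC4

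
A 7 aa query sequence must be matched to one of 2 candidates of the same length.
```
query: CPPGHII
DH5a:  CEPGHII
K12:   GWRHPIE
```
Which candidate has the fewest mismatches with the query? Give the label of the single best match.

DH5a differs at 1 residue; K12 differs at 6 residues. The closest is DH5a.

DH5a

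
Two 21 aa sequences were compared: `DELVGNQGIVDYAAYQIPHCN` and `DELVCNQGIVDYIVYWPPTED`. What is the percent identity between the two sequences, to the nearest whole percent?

62%

8 positions differ (5, 13, 14, 16, 17, 19, 20, 21), so 13 of 21 match: 13/21 = 61.9%.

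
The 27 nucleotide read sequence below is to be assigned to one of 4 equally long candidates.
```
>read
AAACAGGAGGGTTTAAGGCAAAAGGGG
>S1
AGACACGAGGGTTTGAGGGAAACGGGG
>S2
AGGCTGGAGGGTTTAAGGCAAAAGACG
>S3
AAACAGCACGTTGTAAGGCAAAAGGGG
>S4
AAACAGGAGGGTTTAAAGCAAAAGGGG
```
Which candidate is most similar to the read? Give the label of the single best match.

Hamming distances to read — S1: 5; S2: 5; S3: 4; S4: 1.
Smallest is S4 with 1 mismatch.

S4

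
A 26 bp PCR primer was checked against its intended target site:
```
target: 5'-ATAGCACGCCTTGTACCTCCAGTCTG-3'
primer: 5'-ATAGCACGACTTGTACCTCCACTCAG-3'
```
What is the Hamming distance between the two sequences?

3

The sequences differ at positions 9, 22, 25 (1-based) — 3 in total.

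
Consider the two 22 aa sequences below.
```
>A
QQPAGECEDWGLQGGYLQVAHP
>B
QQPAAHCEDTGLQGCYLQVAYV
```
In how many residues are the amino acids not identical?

6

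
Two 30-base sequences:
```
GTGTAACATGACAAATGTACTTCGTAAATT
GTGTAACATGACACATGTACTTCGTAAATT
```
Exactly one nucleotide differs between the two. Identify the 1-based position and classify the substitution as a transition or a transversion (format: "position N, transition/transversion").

position 14, transversion

Position 14 changes A→C. A is a purine and C is a pyrimidine, so this is a transversion.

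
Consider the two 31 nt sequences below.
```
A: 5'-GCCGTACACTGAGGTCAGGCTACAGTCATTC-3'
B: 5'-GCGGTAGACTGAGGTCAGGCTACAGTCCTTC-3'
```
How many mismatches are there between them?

3

Mismatches (1-based): position 3: C→G; position 7: C→G; position 28: A→C.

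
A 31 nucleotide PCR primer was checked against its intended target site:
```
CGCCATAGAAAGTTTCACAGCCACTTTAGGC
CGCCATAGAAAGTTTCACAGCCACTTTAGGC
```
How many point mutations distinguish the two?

No positions differ; the sequences are identical.

0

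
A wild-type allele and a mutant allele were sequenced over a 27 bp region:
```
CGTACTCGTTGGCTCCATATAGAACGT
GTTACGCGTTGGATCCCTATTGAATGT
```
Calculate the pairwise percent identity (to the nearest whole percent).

74%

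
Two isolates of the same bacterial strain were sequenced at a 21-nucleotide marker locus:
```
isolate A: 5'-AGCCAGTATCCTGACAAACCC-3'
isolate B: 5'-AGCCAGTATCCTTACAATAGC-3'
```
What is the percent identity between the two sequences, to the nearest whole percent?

81%

4 positions differ (13, 18, 19, 20), so 17 of 21 match: 17/21 = 80.95%.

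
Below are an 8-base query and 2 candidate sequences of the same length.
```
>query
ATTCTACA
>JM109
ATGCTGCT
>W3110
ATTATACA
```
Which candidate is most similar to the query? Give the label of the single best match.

W3110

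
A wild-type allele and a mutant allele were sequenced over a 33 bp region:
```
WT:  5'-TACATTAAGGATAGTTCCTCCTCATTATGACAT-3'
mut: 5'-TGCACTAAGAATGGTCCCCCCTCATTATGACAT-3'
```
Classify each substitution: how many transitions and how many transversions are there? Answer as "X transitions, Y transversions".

6 transitions, 0 transversions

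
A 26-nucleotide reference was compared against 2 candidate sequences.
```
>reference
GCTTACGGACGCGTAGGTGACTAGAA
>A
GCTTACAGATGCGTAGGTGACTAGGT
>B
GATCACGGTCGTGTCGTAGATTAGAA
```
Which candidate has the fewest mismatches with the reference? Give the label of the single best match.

A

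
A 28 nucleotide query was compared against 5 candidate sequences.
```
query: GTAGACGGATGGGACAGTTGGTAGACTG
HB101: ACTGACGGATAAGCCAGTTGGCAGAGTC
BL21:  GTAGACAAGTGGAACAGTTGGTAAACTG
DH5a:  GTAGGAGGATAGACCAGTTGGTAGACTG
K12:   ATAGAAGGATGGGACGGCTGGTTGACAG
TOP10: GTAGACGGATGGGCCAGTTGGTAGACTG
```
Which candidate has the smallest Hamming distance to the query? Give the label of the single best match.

Hamming distances to query — HB101: 9; BL21: 5; DH5a: 5; K12: 6; TOP10: 1.
Smallest is TOP10 with 1 mismatch.

TOP10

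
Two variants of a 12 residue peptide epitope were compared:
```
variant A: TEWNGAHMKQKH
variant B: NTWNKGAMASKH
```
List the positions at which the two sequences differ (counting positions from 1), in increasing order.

1, 2, 5, 6, 7, 9, 10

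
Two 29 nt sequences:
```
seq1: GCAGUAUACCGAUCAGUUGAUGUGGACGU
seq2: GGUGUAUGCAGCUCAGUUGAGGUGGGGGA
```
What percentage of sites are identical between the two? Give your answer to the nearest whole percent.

69%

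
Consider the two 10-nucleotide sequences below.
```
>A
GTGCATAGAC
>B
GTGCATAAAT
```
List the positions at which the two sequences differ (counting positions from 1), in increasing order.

Scanning 1-based: 8: G/A; 10: C/T.

8, 10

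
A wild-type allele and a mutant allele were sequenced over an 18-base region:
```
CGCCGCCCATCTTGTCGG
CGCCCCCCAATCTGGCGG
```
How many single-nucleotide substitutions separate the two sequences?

Comparing position by position, 5 positions differ: 5 (G/C), 10 (T/A), 11 (C/T), 12 (T/C), 15 (T/G).

5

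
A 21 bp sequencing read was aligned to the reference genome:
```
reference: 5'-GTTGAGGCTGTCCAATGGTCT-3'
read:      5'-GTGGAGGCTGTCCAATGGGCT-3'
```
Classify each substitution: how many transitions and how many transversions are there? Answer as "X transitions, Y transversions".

0 transitions, 2 transversions

Mismatches (1-based):
site 3: T→G (pyrimidine→purine, transversion)
site 19: T→G (pyrimidine→purine, transversion)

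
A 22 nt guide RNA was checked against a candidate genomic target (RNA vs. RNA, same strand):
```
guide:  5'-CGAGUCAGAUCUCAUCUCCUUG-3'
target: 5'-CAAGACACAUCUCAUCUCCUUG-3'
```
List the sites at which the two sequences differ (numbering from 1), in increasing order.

Scanning 1-based: 2: G/A; 5: U/A; 8: G/C.

2, 5, 8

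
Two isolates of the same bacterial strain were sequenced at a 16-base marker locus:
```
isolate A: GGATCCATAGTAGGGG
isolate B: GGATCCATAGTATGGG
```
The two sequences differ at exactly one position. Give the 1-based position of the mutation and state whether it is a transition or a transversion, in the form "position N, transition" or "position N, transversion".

position 13, transversion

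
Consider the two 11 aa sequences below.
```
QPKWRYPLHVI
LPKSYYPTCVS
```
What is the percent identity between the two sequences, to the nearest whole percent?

45%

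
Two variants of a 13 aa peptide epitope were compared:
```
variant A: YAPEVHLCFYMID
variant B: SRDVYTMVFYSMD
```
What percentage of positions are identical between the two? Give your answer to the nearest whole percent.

23%

Mismatches at positions 1, 2, 3, 4, 5, 6, 7, 8, 11, 12 (1-based): 10 of 13.
Identical positions: 3/13 = 23.08% → 23%.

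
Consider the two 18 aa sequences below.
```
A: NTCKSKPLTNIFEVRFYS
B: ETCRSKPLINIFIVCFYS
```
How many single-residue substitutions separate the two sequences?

5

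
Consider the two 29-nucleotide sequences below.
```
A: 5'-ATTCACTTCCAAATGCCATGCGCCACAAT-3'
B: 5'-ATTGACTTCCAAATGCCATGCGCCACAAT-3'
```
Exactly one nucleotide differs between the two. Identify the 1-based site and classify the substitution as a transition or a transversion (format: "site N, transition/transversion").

The sequences differ only at site 4: C→G (pyrimidine→purine), a transversion.

site 4, transversion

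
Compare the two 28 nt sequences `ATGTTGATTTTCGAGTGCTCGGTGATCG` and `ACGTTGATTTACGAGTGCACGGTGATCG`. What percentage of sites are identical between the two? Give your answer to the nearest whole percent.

89%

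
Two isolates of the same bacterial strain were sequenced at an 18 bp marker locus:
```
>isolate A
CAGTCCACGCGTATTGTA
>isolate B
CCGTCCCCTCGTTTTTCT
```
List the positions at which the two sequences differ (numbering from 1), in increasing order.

2, 7, 9, 13, 16, 17, 18

Scanning 1-based: 2: A/C; 7: A/C; 9: G/T; 13: A/T; 16: G/T; 17: T/C; 18: A/T.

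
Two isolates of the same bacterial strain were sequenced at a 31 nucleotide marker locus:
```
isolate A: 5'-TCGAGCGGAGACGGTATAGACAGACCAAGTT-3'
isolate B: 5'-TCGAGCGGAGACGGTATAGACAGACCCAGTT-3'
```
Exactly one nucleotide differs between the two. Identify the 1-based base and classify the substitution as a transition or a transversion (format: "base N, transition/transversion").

The sequences differ only at base 27: A→C (purine→pyrimidine), a transversion.

base 27, transversion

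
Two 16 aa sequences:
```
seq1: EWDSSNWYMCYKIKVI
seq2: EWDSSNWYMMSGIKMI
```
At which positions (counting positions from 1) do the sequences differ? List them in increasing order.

10, 11, 12, 15

Differences at position 10 (C→M), position 11 (Y→S), position 12 (K→G), position 15 (V→M).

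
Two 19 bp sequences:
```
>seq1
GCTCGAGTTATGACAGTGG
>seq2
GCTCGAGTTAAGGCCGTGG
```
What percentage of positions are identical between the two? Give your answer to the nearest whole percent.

84%

Mismatches at positions 11, 13, 15 (1-based): 3 of 19.
Identical positions: 16/19 = 84.21% → 84%.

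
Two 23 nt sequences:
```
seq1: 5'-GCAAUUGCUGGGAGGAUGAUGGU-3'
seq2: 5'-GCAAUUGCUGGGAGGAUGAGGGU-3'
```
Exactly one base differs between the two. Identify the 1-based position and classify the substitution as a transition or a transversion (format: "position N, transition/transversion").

The sequences differ only at position 20: U→G (pyrimidine→purine), a transversion.

position 20, transversion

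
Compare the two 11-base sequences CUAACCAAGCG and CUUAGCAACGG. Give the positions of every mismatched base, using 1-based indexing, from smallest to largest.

3, 5, 9, 10

Scanning 1-based: 3: A/U; 5: C/G; 9: G/C; 10: C/G.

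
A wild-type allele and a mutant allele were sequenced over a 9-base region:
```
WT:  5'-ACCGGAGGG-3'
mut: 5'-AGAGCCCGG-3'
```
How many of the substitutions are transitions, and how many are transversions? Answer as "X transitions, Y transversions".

0 transitions, 5 transversions

Mismatches (1-based):
site 2: C→G (pyrimidine→purine, transversion)
site 3: C→A (pyrimidine→purine, transversion)
site 5: G→C (purine→pyrimidine, transversion)
site 6: A→C (purine→pyrimidine, transversion)
site 7: G→C (purine→pyrimidine, transversion)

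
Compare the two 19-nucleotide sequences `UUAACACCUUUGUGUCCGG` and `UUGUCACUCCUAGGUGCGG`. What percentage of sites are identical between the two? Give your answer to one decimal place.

8 positions differ (3, 4, 8, 9, 10, 12, 13, 16), so 11 of 19 match: 11/19 = 57.89%.

57.9%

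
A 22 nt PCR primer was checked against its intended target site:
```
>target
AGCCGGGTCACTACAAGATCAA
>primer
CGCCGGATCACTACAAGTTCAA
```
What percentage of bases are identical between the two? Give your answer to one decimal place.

86.4%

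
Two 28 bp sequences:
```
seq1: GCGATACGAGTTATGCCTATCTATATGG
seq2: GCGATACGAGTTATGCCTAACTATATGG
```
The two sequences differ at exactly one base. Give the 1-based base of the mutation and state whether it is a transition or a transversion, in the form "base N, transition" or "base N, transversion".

base 20, transversion

The sequences differ only at base 20: T→A (pyrimidine→purine), a transversion.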